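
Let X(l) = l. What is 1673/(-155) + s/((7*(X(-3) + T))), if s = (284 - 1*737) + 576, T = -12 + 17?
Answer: -4357/2170 ≈ -2.0078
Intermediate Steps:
T = 5
s = 123 (s = (284 - 737) + 576 = -453 + 576 = 123)
1673/(-155) + s/((7*(X(-3) + T))) = 1673/(-155) + 123/((7*(-3 + 5))) = 1673*(-1/155) + 123/((7*2)) = -1673/155 + 123/14 = -4357/2170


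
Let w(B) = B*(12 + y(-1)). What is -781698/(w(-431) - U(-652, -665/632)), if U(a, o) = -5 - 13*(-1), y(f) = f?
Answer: 260566/1583 ≈ 164.60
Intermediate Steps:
U(a, o) = 8 (U(a, o) = -5 + 13 = 8)
w(B) = 11*B (w(B) = B*(12 - 1) = B*11 = 11*B)
-781698/(w(-431) - U(-652, -665/632)) = -781698/(11*(-431) - 1*8) = -781698/(-4741 - 8) = -781698/(-4749) = -781698*(-1/4749) = 260566/1583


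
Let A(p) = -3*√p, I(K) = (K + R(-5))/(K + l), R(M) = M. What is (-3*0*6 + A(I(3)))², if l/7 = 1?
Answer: -9/5 ≈ -1.8000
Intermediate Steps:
l = 7 (l = 7*1 = 7)
I(K) = (-5 + K)/(7 + K) (I(K) = (K - 5)/(K + 7) = (-5 + K)/(7 + K))
(-3*0*6 + A(I(3)))² = (-3*0*6 - 3*√(-5 + 3)/√(7 + 3))² = (0*6 - 3*I*√5/5)² = (0 - 3*I*√5/5)² = (-3*I*√5/5)² = -9/5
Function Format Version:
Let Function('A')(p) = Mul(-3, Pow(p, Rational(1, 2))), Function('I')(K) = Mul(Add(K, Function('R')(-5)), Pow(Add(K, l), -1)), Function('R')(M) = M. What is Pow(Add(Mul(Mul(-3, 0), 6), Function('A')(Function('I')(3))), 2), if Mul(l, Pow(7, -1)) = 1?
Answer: Rational(-9, 5) ≈ -1.8000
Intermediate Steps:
l = 7 (l = Mul(7, 1) = 7)
Function('I')(K) = Mul(Pow(Add(7, K), -1), Add(-5, K)) (Function('I')(K) = Mul(Add(K, -5), Pow(Add(K, 7), -1)) = Mul(Add(-5, K), Pow(Add(7, K), -1)) = Mul(Pow(Add(7, K), -1), Add(-5, K)))
Pow(Add(Mul(Mul(-3, 0), 6), Function('A')(Function('I')(3))), 2) = Pow(Add(Mul(Mul(-3, 0), 6), Mul(-3, Pow(Mul(Pow(Add(7, 3), -1), Add(-5, 3)), Rational(1, 2)))), 2) = Pow(Add(Mul(0, 6), Mul(-3, Pow(Mul(Pow(10, -1), -2), Rational(1, 2)))), 2) = Pow(Add(0, Mul(-3, Pow(Mul(Rational(1, 10), -2), Rational(1, 2)))), 2) = Pow(Add(0, Mul(-3, Pow(Rational(-1, 5), Rational(1, 2)))), 2) = Pow(Add(0, Mul(-3, Mul(Rational(1, 5), I, Pow(5, Rational(1, 2))))), 2) = Pow(Add(0, Mul(Rational(-3, 5), I, Pow(5, Rational(1, 2)))), 2) = Pow(Mul(Rational(-3, 5), I, Pow(5, Rational(1, 2))), 2) = Rational(-9, 5)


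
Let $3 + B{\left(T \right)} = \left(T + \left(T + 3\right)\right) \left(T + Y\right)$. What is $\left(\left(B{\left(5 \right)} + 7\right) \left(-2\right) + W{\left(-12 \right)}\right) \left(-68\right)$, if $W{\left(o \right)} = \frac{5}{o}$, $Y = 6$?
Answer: $\frac{60061}{3} \approx 20020.0$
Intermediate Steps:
$B{\left(T \right)} = -3 + \left(3 + 2 T\right) \left(6 + T\right)$ ($B{\left(T \right)} = -3 + \left(T + \left(T + 3\right)\right) \left(T + 6\right) = -3 + \left(T + \left(3 + T\right)\right) \left(6 + T\right) = -3 + \left(3 + 2 T\right) \left(6 + T\right)$)
$\left(\left(B{\left(5 \right)} + 7\right) \left(-2\right) + W{\left(-12 \right)}\right) \left(-68\right) = \left(\left(\left(15 + 2 \cdot 5^{2} + 15 \cdot 5\right) + 7\right) \left(-2\right) + \frac{5}{-12}\right) \left(-68\right) = \left(\left(\left(15 + 2 \cdot 25 + 75\right) + 7\right) \left(-2\right) + 5 \left(- \frac{1}{12}\right)\right) \left(-68\right) = \left(\left(\left(15 + 50 + 75\right) + 7\right) \left(-2\right) - \frac{5}{12}\right) \left(-68\right) = \left(\left(140 + 7\right) \left(-2\right) - \frac{5}{12}\right) \left(-68\right) = \left(147 \left(-2\right) - \frac{5}{12}\right) \left(-68\right) = \left(-294 - \frac{5}{12}\right) \left(-68\right) = \left(- \frac{3533}{12}\right) \left(-68\right) = \frac{60061}{3}$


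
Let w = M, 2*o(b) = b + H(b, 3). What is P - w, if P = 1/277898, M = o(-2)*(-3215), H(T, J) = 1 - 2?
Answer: -670081552/138949 ≈ -4822.5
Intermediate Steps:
H(T, J) = -1
o(b) = -½ + b/2 (o(b) = (b - 1)/2 = (-1 + b)/2 = -½ + b/2)
M = 9645/2 (M = (-½ + (½)*(-2))*(-3215) = (-½ - 1)*(-3215) = -3/2*(-3215) = 9645/2 ≈ 4822.5)
w = 9645/2 ≈ 4822.5
P = 1/277898 ≈ 3.5984e-6
P - w = 1/277898 - 1*9645/2 = 1/277898 - 9645/2 = -670081552/138949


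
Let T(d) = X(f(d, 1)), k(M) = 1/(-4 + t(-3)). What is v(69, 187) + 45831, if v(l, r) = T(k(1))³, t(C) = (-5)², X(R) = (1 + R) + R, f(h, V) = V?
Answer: 45858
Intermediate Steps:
X(R) = 1 + 2*R
t(C) = 25
k(M) = 1/21 (k(M) = 1/(-4 + 25) = 1/21)
T(d) = 3 (T(d) = 1 + 2*1 = 1 + 2 = 3)
v(l, r) = 27 (v(l, r) = 3³ = 27)
v(69, 187) + 45831 = 27 + 45831 = 45858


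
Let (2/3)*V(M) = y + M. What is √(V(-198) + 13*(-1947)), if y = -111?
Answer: I*√103098/2 ≈ 160.54*I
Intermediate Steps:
V(M) = -333/2 + 3*M/2 (V(M) = 3*(-111 + M)/2 = -333/2 + 3*M/2)
√(V(-198) + 13*(-1947)) = √((-333/2 + (3/2)*(-198)) + 13*(-1947)) = √((-333/2 - 297) - 25311) = √(-927/2 - 25311) = √(-51549/2) = I*√103098/2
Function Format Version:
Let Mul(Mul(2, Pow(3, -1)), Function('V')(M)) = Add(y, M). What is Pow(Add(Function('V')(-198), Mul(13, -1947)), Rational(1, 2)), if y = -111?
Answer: Mul(Rational(1, 2), I, Pow(103098, Rational(1, 2))) ≈ Mul(160.54, I)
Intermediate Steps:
Function('V')(M) = Add(Rational(-333, 2), Mul(Rational(3, 2), M)) (Function('V')(M) = Mul(Rational(3, 2), Add(-111, M)) = Add(Rational(-333, 2), Mul(Rational(3, 2), M)))
Pow(Add(Function('V')(-198), Mul(13, -1947)), Rational(1, 2)) = Pow(Add(Add(Rational(-333, 2), Mul(Rational(3, 2), -198)), Mul(13, -1947)), Rational(1, 2)) = Pow(Add(Add(Rational(-333, 2), -297), -25311), Rational(1, 2)) = Pow(Add(Rational(-927, 2), -25311), Rational(1, 2)) = Pow(Rational(-51549, 2), Rational(1, 2)) = Mul(Rational(1, 2), I, Pow(103098, Rational(1, 2)))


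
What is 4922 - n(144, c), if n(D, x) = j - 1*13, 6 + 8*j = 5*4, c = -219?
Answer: 19733/4 ≈ 4933.3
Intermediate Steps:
j = 7/4 (j = -¾ + (5*4)/8 = -¾ + (⅛)*20 = -¾ + 5/2 = 7/4 ≈ 1.7500)
n(D, x) = -45/4 (n(D, x) = 7/4 - 1*13 = 7/4 - 13 = -45/4)
4922 - n(144, c) = 4922 - 1*(-45/4) = 4922 + 45/4 = 19733/4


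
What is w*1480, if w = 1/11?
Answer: 1480/11 ≈ 134.55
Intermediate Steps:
w = 1/11 ≈ 0.090909
w*1480 = (1/11)*1480 = 1480/11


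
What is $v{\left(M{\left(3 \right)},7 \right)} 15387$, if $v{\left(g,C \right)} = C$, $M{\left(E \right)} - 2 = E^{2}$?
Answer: $107709$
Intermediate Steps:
$M{\left(E \right)} = 2 + E^{2}$
$v{\left(M{\left(3 \right)},7 \right)} 15387 = 7 \cdot 15387 = 107709$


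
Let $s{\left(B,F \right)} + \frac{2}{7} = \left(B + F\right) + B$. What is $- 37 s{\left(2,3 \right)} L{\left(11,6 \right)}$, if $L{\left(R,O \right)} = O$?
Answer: $- \frac{10434}{7} \approx -1490.6$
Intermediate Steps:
$s{\left(B,F \right)} = - \frac{2}{7} + F + 2 B$ ($s{\left(B,F \right)} = - \frac{2}{7} + \left(\left(B + F\right) + B\right) = - \frac{2}{7} + \left(F + 2 B\right) = - \frac{2}{7} + F + 2 B$)
$- 37 s{\left(2,3 \right)} L{\left(11,6 \right)} = - 37 \left(- \frac{2}{7} + 3 + 2 \cdot 2\right) 6 = - 37 \left(- \frac{2}{7} + 3 + 4\right) 6 = \left(-37\right) \frac{47}{7} \cdot 6 = \left(- \frac{1739}{7}\right) 6 = - \frac{10434}{7}$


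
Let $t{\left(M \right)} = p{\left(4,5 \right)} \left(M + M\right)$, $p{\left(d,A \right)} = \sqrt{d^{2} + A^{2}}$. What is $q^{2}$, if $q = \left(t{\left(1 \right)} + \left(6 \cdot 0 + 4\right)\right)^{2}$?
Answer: $42896 + 5760 \sqrt{41} \approx 79778.0$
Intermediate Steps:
$p{\left(d,A \right)} = \sqrt{A^{2} + d^{2}}$
$t{\left(M \right)} = 2 M \sqrt{41}$ ($t{\left(M \right)} = \sqrt{5^{2} + 4^{2}} \left(M + M\right) = \sqrt{25 + 16} \cdot 2 M = \sqrt{41} \cdot 2 M = 2 M \sqrt{41}$)
$q = \left(4 + 2 \sqrt{41}\right)^{2}$ ($q = \left(2 \cdot 1 \sqrt{41} + \left(6 \cdot 0 + 4\right)\right)^{2} = \left(2 \sqrt{41} + \left(0 + 4\right)\right)^{2} = \left(2 \sqrt{41} + 4\right)^{2} = \left(4 + 2 \sqrt{41}\right)^{2} \approx 282.45$)
$q^{2} = \left(180 + 16 \sqrt{41}\right)^{2}$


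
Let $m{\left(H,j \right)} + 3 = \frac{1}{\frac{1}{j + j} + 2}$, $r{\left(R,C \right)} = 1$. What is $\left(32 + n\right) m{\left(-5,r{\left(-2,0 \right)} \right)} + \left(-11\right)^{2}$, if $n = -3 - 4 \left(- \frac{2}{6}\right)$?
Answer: $\frac{632}{15} \approx 42.133$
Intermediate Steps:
$n = - \frac{5}{3}$ ($n = -3 - 4 \left(\left(-2\right) \frac{1}{6}\right) = -3 - - \frac{4}{3} = -3 + \frac{4}{3} = - \frac{5}{3} \approx -1.6667$)
$m{\left(H,j \right)} = -3 + \frac{1}{2 + \frac{1}{2 j}}$ ($m{\left(H,j \right)} = -3 + \frac{1}{\frac{1}{j + j} + 2} = -3 + \frac{1}{\frac{1}{2 j} + 2} = -3 + \frac{1}{2 + \frac{1}{2 j}}$)
$\left(32 + n\right) m{\left(-5,r{\left(-2,0 \right)} \right)} + \left(-11\right)^{2} = \left(32 - \frac{5}{3}\right) \frac{-3 - 10}{1 + 4 \cdot 1} + \left(-11\right)^{2} = \frac{91 \frac{-3 - 10}{1 + 4}}{3} + 121 = \frac{91 \cdot \frac{1}{5} \left(-13\right)}{3} + 121 = \frac{91}{3} \left(- \frac{13}{5}\right) + 121 = - \frac{1183}{15} + 121 = \frac{632}{15}$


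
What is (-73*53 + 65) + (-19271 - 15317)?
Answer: -38392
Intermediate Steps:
(-73*53 + 65) + (-19271 - 15317) = (-3869 + 65) - 34588 = -3804 - 34588 = -38392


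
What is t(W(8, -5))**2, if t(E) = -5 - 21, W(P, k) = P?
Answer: 676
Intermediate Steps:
t(E) = -26
t(W(8, -5))**2 = (-26)**2 = 676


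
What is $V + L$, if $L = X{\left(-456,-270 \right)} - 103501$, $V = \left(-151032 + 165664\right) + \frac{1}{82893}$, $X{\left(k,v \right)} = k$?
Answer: $- \frac{7404417224}{82893} \approx -89325.0$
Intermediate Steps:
$V = \frac{1212890377}{82893}$ ($V = 14632 + \frac{1}{82893} = \frac{1212890377}{82893} \approx 14632.0$)
$L = -103957$ ($L = -456 - 103501 = -103957$)
$V + L = \frac{1212890377}{82893} - 103957 = - \frac{7404417224}{82893}$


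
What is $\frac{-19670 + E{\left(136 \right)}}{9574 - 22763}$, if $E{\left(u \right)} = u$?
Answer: $\frac{19534}{13189} \approx 1.4811$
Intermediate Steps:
$\frac{-19670 + E{\left(136 \right)}}{9574 - 22763} = \frac{-19670 + 136}{9574 - 22763} = - \frac{19534}{-13189} = \left(-19534\right) \left(- \frac{1}{13189}\right) = \frac{19534}{13189}$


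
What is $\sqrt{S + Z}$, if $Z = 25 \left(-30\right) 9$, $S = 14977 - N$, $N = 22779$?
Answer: $2 i \sqrt{3638} \approx 120.63 i$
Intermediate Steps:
$S = -7802$ ($S = 14977 - 22779 = -7802$)
$Z = -6750$ ($Z = \left(-750\right) 9 = -6750$)
$\sqrt{S + Z} = \sqrt{-7802 - 6750} = \sqrt{-14552} = 2 i \sqrt{3638}$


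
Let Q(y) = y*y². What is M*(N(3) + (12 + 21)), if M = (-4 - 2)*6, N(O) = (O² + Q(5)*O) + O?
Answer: -15120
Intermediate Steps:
Q(y) = y³
N(O) = O² + 126*O (N(O) = (O² + 5³*O) + O = (O² + 125*O) + O = O² + 126*O)
M = -36 (M = -6*6 = -36)
M*(N(3) + (12 + 21)) = -36*(3*(126 + 3) + (12 + 21)) = -36*(3*129 + 33) = -36*(387 + 33) = -36*420 = -15120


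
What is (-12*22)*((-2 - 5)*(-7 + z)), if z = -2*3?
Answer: -24024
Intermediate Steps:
z = -6
(-12*22)*((-2 - 5)*(-7 + z)) = (-12*22)*((-2 - 5)*(-7 - 6)) = -(-1848)*(-13) = -264*91 = -24024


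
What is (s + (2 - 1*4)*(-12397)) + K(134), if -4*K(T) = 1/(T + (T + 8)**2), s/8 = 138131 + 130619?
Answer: 176575874447/81192 ≈ 2.1748e+6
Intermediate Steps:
s = 2150000 (s = 8*(138131 + 130619) = 8*268750 = 2150000)
K(T) = -1/(4*(T + (8 + T)**2)) (K(T) = -1/(4*(T + (T + 8)**2)) = -1/(4*(T + (8 + T)**2)))
(s + (2 - 1*4)*(-12397)) + K(134) = (2150000 + (2 - 1*4)*(-12397)) - 1/(4*134 + 4*(8 + 134)**2) = (2150000 + (2 - 4)*(-12397)) - 1/(536 + 4*142**2) = (2150000 - 2*(-12397)) - 1/(536 + 4*20164) = (2150000 + 24794) - 1/(536 + 80656) = 2174794 - 1/81192 = 176575874447/81192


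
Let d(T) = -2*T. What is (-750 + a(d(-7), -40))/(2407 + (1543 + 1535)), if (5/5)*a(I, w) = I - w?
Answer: -696/5485 ≈ -0.12689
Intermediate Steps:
a(I, w) = I - w
(-750 + a(d(-7), -40))/(2407 + (1543 + 1535)) = (-750 + (-2*(-7) - 1*(-40)))/(2407 + (1543 + 1535)) = (-750 + (14 + 40))/(2407 + 3078) = (-750 + 54)/5485 = -696*1/5485 = -696/5485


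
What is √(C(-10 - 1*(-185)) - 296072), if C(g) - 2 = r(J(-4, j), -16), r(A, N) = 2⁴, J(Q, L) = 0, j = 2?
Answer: I*√296054 ≈ 544.11*I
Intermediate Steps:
r(A, N) = 16
C(g) = 18 (C(g) = 2 + 16 = 18)
√(C(-10 - 1*(-185)) - 296072) = √(18 - 296072) = √(-296054) = I*√296054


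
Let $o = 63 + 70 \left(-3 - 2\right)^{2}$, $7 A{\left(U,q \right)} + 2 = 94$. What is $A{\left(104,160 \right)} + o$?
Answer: $\frac{12783}{7} \approx 1826.1$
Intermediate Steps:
$A{\left(U,q \right)} = \frac{92}{7}$ ($A{\left(U,q \right)} = - \frac{2}{7} + \frac{1}{7} \cdot 94 = - \frac{2}{7} + \frac{94}{7} = \frac{92}{7}$)
$o = 1813$ ($o = 63 + 70 \left(-5\right)^{2} = 63 + 70 \cdot 25 = 63 + 1750 = 1813$)
$A{\left(104,160 \right)} + o = \frac{92}{7} + 1813 = \frac{12783}{7}$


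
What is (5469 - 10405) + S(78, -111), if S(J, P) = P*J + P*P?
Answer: -1273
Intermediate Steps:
S(J, P) = P**2 + J*P (S(J, P) = J*P + P**2 = P**2 + J*P)
(5469 - 10405) + S(78, -111) = (5469 - 10405) - 111*(78 - 111) = -4936 - 111*(-33) = -4936 + 3663 = -1273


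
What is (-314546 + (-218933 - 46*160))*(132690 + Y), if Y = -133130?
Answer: 237969160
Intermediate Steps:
(-314546 + (-218933 - 46*160))*(132690 + Y) = (-314546 + (-218933 - 46*160))*(132690 - 133130) = (-314546 + (-218933 - 1*7360))*(-440) = (-314546 + (-218933 - 7360))*(-440) = (-314546 - 226293)*(-440) = -540839*(-440) = 237969160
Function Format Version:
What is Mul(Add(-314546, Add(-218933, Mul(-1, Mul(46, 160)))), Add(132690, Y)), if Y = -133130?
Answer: 237969160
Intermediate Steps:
Mul(Add(-314546, Add(-218933, Mul(-1, Mul(46, 160)))), Add(132690, Y)) = Mul(Add(-314546, Add(-218933, Mul(-1, Mul(46, 160)))), Add(132690, -133130)) = Mul(Add(-314546, Add(-218933, Mul(-1, 7360))), -440) = Mul(Add(-314546, Add(-218933, -7360)), -440) = Mul(Add(-314546, -226293), -440) = Mul(-540839, -440) = 237969160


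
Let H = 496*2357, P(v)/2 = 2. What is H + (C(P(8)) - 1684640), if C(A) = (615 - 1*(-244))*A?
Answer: -512132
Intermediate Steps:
P(v) = 4 (P(v) = 2*2 = 4)
C(A) = 859*A (C(A) = (615 + 244)*A = 859*A)
H = 1169072
H + (C(P(8)) - 1684640) = 1169072 + (859*4 - 1684640) = 1169072 + (3436 - 1684640) = 1169072 - 1681204 = -512132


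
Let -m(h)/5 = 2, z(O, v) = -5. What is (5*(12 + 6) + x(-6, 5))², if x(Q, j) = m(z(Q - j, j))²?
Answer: 36100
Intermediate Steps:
m(h) = -10 (m(h) = -5*2 = -10)
x(Q, j) = 100 (x(Q, j) = (-10)² = 100)
(5*(12 + 6) + x(-6, 5))² = (5*(12 + 6) + 100)² = (5*18 + 100)² = (90 + 100)² = 190² = 36100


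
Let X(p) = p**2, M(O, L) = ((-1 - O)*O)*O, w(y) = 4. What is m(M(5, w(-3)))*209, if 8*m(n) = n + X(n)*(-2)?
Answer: -4718175/4 ≈ -1.1795e+6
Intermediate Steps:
M(O, L) = O**2*(-1 - O) (M(O, L) = (O*(-1 - O))*O = O**2*(-1 - O))
m(n) = -n**2/4 + n/8 (m(n) = (n + n**2*(-2))/8 = (n - 2*n**2)/8 = -n**2/4 + n/8)
m(M(5, w(-3)))*209 = ((5**2*(-1 - 1*5))*(1 - 2*5**2*(-1 - 1*5))/8)*209 = ((25*(-1 - 5))*(1 - 50*(-1 - 5))/8)*209 = ((25*(-6))*(1 - 50*(-6))/8)*209 = ((1/8)*(-150)*(1 - 2*(-150)))*209 = ((1/8)*(-150)*(1 + 300))*209 = ((1/8)*(-150)*301)*209 = -22575/4*209 = -4718175/4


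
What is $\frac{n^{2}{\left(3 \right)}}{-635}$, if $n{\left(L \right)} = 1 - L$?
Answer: $- \frac{4}{635} \approx -0.0062992$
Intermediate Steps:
$\frac{n^{2}{\left(3 \right)}}{-635} = \frac{\left(1 - 3\right)^{2}}{-635} = \left(1 - 3\right)^{2} \left(- \frac{1}{635}\right) = \left(-2\right)^{2} \left(- \frac{1}{635}\right) = 4 \left(- \frac{1}{635}\right) = - \frac{4}{635}$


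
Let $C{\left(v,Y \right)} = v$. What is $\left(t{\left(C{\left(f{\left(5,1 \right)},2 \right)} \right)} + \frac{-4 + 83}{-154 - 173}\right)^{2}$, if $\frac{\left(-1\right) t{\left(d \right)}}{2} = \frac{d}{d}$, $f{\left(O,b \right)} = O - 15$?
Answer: $\frac{537289}{106929} \approx 5.0247$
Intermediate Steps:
$f{\left(O,b \right)} = -15 + O$ ($f{\left(O,b \right)} = O - 15 = -15 + O$)
$t{\left(d \right)} = -2$ ($t{\left(d \right)} = - 2 \frac{d}{d} = \left(-2\right) 1 = -2$)
$\left(t{\left(C{\left(f{\left(5,1 \right)},2 \right)} \right)} + \frac{-4 + 83}{-154 - 173}\right)^{2} = \left(-2 + \frac{-4 + 83}{-154 - 173}\right)^{2} = \left(-2 + \frac{79}{-327}\right)^{2} = \left(-2 + 79 \left(- \frac{1}{327}\right)\right)^{2} = \left(-2 - \frac{79}{327}\right)^{2} = \left(- \frac{733}{327}\right)^{2} = \frac{537289}{106929}$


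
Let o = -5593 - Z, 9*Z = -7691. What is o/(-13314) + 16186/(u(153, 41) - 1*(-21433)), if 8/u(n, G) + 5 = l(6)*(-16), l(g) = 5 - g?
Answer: 15694615031/14125747923 ≈ 1.1111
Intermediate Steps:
u(n, G) = 8/11 (u(n, G) = 8/(-5 + (5 - 1*6)*(-16)) = 8/(-5 + (5 - 6)*(-16)) = 8/(-5 - 1*(-16)) = 8/(-5 + 16) = 8/11)
Z = -7691/9 (Z = (⅑)*(-7691) = -7691/9 ≈ -854.56)
o = -42646/9 (o = -5593 - 1*(-7691/9) = -5593 + 7691/9 = -42646/9 ≈ -4738.4)
o/(-13314) + 16186/(u(153, 41) - 1*(-21433)) = -42646/9/(-13314) + 16186/(8/11 - 1*(-21433)) = -42646/9*(-1/13314) + 16186/(8/11 + 21433) = 21323/59913 + 16186/(235771/11) = 21323/59913 + 16186*(11/235771) = 21323/59913 + 178046/235771 = 15694615031/14125747923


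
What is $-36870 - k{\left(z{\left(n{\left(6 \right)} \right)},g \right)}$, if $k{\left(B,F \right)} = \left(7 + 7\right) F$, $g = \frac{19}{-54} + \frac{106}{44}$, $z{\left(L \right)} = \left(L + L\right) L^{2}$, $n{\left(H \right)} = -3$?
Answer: $- \frac{10958944}{297} \approx -36899.0$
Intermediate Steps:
$z{\left(L \right)} = 2 L^{3}$ ($z{\left(L \right)} = 2 L L^{2} = 2 L^{3}$)
$g = \frac{611}{297}$ ($g = 19 \left(- \frac{1}{54}\right) + 106 \cdot \frac{1}{44} = - \frac{19}{54} + \frac{53}{22} = \frac{611}{297} \approx 2.0572$)
$k{\left(B,F \right)} = 14 F$
$-36870 - k{\left(z{\left(n{\left(6 \right)} \right)},g \right)} = -36870 - 14 \cdot \frac{611}{297} = -36870 - \frac{8554}{297} = - \frac{10958944}{297}$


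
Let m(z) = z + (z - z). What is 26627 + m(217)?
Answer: 26844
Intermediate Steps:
m(z) = z (m(z) = z + 0 = z)
26627 + m(217) = 26627 + 217 = 26844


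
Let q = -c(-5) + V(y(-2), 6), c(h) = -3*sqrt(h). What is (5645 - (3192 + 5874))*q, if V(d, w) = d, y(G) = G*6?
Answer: 41052 - 10263*I*sqrt(5) ≈ 41052.0 - 22949.0*I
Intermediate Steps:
y(G) = 6*G
q = -12 + 3*I*sqrt(5) (q = -(-3)*sqrt(-5) + 6*(-2) = -(-3)*I*sqrt(5) - 12 = 3*I*sqrt(5) - 12 = -12 + 3*I*sqrt(5) ≈ -12.0 + 6.7082*I)
(5645 - (3192 + 5874))*q = (5645 - (3192 + 5874))*(-12 + 3*I*sqrt(5)) = (5645 - 1*9066)*(-12 + 3*I*sqrt(5)) = (5645 - 9066)*(-12 + 3*I*sqrt(5)) = -3421*(-12 + 3*I*sqrt(5)) = 41052 - 10263*I*sqrt(5)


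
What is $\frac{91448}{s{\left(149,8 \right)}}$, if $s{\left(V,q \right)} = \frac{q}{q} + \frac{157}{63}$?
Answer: $\frac{1440306}{55} \approx 26187.0$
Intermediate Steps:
$s{\left(V,q \right)} = \frac{220}{63}$ ($s{\left(V,q \right)} = 1 + 157 \cdot \frac{1}{63} = 1 + \frac{157}{63} = \frac{220}{63}$)
$\frac{91448}{s{\left(149,8 \right)}} = \frac{91448}{\frac{220}{63}} = 91448 \cdot \frac{63}{220} = \frac{1440306}{55}$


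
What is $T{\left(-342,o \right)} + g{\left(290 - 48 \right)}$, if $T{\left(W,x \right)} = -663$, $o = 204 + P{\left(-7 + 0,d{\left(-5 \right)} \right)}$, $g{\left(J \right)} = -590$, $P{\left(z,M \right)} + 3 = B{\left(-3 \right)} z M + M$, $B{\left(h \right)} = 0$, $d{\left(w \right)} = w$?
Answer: $-1253$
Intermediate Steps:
$P{\left(z,M \right)} = -3 + M$ ($P{\left(z,M \right)} = -3 + \left(0 z M + M\right) = -3 + \left(0 M + M\right) = -3 + \left(0 + M\right) = -3 + M$)
$o = 196$ ($o = 204 - 8 = 196$)
$T{\left(-342,o \right)} + g{\left(290 - 48 \right)} = -663 - 590 = -1253$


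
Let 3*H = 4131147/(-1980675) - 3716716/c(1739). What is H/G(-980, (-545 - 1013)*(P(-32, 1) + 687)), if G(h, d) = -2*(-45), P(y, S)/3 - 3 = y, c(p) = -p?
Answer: 2451474132889/309995444250 ≈ 7.9081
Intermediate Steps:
P(y, S) = 9 + 3*y
G(h, d) = 90
H = 2451474132889/3444393825 (H = (4131147/(-1980675) - 3716716/((-1*1739)))/3 = (4131147*(-1/1980675) - 3716716/(-1739))/3 = (-1377049/660225 - 3716716*(-1/1739))/3 = (-1377049/660225 + 3716716/1739)/3 = (⅓)*(2451474132889/1148131275) = 2451474132889/3444393825 ≈ 711.73)
H/G(-980, (-545 - 1013)*(P(-32, 1) + 687)) = (2451474132889/3444393825)/90 = (2451474132889/3444393825)*(1/90) = 2451474132889/309995444250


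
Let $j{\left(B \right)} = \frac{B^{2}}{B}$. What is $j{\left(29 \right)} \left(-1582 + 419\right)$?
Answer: $-33727$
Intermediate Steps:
$j{\left(B \right)} = B$
$j{\left(29 \right)} \left(-1582 + 419\right) = 29 \left(-1582 + 419\right) = 29 \left(-1163\right) = -33727$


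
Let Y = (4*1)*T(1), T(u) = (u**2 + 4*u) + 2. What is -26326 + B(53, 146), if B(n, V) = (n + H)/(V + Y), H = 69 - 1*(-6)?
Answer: -2290298/87 ≈ -26325.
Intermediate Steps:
H = 75 (H = 69 + 6 = 75)
T(u) = 2 + u**2 + 4*u
Y = 28 (Y = (4*1)*(2 + 1**2 + 4*1) = 4*(2 + 1 + 4) = 4*7 = 28)
B(n, V) = (75 + n)/(28 + V) (B(n, V) = (n + 75)/(V + 28) = (75 + n)/(28 + V))
-26326 + B(53, 146) = -26326 + (75 + 53)/(28 + 146) = -26326 + 128/174 = -26326 + (1/174)*128 = -26326 + 64/87 = -2290298/87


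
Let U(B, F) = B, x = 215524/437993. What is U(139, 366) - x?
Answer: 60665503/437993 ≈ 138.51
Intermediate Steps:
x = 215524/437993 (x = 215524*(1/437993) = 215524/437993 ≈ 0.49207)
U(139, 366) - x = 139 - 1*215524/437993 = 139 - 215524/437993 = 60665503/437993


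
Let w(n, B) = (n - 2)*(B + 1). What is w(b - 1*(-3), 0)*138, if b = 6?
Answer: 966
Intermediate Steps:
w(n, B) = (1 + B)*(-2 + n) (w(n, B) = (-2 + n)*(1 + B) = (1 + B)*(-2 + n))
w(b - 1*(-3), 0)*138 = (-2 + (6 - 1*(-3)) - 2*0 + 0*(6 - 1*(-3)))*138 = (-2 + (6 + 3) + 0 + 0*(6 + 3))*138 = (-2 + 9 + 0 + 0*9)*138 = (-2 + 9 + 0 + 0)*138 = 7*138 = 966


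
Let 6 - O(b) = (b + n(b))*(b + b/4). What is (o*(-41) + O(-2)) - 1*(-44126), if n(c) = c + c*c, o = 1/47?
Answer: 2074163/47 ≈ 44131.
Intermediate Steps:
o = 1/47 ≈ 0.021277
n(c) = c + c²
O(b) = 6 - 5*b*(b + b*(1 + b))/4 (O(b) = 6 - (b + b*(1 + b))*(b + b/4) = 6 - (b + b*(1 + b))*5*b/4 = 6 - 5*b*(b + b*(1 + b))/4)
(o*(-41) + O(-2)) - 1*(-44126) = ((1/47)*(-41) + (6 - 5/2*(-2)² - 5/4*(-2)³)) - 1*(-44126) = (-41/47 + (6 - 5/2*4 - 5/4*(-8))) + 44126 = (-41/47 + (6 - 10 + 10)) + 44126 = (-41/47 + 6) + 44126 = 241/47 + 44126 = 2074163/47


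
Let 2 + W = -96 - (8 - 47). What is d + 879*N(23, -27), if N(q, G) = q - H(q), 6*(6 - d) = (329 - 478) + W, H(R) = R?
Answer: 122/3 ≈ 40.667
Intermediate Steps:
W = -59 (W = -2 + (-96 - (8 - 47)) = -2 + (-96 - 1*(-39)) = -2 + (-96 + 39) = -2 - 57 = -59)
d = 122/3 (d = 6 - ((329 - 478) - 59)/6 = 6 - (-149 - 59)/6 = 6 - 1/6*(-208) = 6 + 104/3 = 122/3 ≈ 40.667)
N(q, G) = 0 (N(q, G) = q - q = 0)
d + 879*N(23, -27) = 122/3 + 879*0 = 122/3 + 0 = 122/3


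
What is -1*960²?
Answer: -921600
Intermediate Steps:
-1*960² = -1*921600 = -921600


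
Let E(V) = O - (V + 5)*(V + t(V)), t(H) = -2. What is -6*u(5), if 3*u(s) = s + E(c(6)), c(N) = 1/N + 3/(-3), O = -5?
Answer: -425/18 ≈ -23.611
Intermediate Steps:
c(N) = -1 + 1/N (c(N) = 1/N + 3*(-1/3) = 1/N - 1 = -1 + 1/N)
E(V) = -5 - (-2 + V)*(5 + V) (E(V) = -5 - (V + 5)*(V - 2) = -5 - (5 + V)*(-2 + V) = -5 - (-2 + V)*(5 + V))
u(s) = 245/108 + s/3 (u(s) = (s + (5 - ((1 - 1*6)/6)**2 - 3*(1 - 1*6)/6))/3 = (s + (5 - ((1 - 6)/6)**2 - (1 - 6)/2))/3 = (s + (5 - ((1/6)*(-5))**2 - (-5)/2))/3 = (s + (5 - (-5/6)**2 - 3*(-5/6)))/3 = (s + (5 - 1*25/36 + 5/2))/3 = (s + (5 - 25/36 + 5/2))/3 = (s + 245/36)/3 = (245/36 + s)/3 = 245/108 + s/3)
-6*u(5) = -6*(245/108 + (1/3)*5) = -6*(245/108 + 5/3) = -6*425/108 = -425/18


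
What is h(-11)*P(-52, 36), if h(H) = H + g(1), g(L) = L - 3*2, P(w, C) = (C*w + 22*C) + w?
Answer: 18112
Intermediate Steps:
P(w, C) = w + 22*C + C*w (P(w, C) = (22*C + C*w) + w = w + 22*C + C*w)
g(L) = -6 + L (g(L) = L - 6 = -6 + L)
h(H) = -5 + H (h(H) = H + (-6 + 1) = H - 5 = -5 + H)
h(-11)*P(-52, 36) = (-5 - 11)*(-52 + 22*36 + 36*(-52)) = -16*(-52 + 792 - 1872) = -16*(-1132) = 18112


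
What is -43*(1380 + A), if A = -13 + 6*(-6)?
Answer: -57233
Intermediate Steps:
A = -49 (A = -13 - 36 = -49)
-43*(1380 + A) = -43*(1380 - 49) = -43*1331 = -57233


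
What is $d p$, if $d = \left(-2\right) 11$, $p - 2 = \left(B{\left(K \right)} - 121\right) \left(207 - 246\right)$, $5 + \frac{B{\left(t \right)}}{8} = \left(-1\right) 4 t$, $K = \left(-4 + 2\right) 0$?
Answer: $-138182$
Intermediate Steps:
$K = 0$ ($K = \left(-2\right) 0 = 0$)
$B{\left(t \right)} = -40 - 32 t$ ($B{\left(t \right)} = -40 + 8 \left(-1\right) 4 t = -40 + 8 \left(- 4 t\right) = -40 - 32 t$)
$p = 6281$ ($p = 2 + \left(\left(-40 - 0\right) - 121\right) \left(207 - 246\right) = 2 + \left(\left(-40 + 0\right) - 121\right) \left(-39\right) = 2 + \left(-40 - 121\right) \left(-39\right) = 2 - -6279 = 2 + 6279 = 6281$)
$d = -22$
$d p = \left(-22\right) 6281 = -138182$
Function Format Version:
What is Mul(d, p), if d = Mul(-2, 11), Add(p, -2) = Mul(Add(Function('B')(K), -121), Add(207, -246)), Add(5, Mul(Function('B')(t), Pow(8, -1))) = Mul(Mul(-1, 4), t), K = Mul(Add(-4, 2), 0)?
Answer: -138182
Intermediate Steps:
K = 0 (K = Mul(-2, 0) = 0)
Function('B')(t) = Add(-40, Mul(-32, t)) (Function('B')(t) = Add(-40, Mul(8, Mul(Mul(-1, 4), t))) = Add(-40, Mul(8, Mul(-4, t))) = Add(-40, Mul(-32, t)))
p = 6281 (p = Add(2, Mul(Add(Add(-40, Mul(-32, 0)), -121), Add(207, -246))) = Add(2, Mul(Add(Add(-40, 0), -121), -39)) = Add(2, Mul(Add(-40, -121), -39)) = Add(2, Mul(-161, -39)) = Add(2, 6279) = 6281)
d = -22
Mul(d, p) = Mul(-22, 6281) = -138182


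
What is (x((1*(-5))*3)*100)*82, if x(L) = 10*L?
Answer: -1230000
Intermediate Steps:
(x((1*(-5))*3)*100)*82 = ((10*((1*(-5))*3))*100)*82 = ((10*(-5*3))*100)*82 = ((10*(-15))*100)*82 = -150*100*82 = -15000*82 = -1230000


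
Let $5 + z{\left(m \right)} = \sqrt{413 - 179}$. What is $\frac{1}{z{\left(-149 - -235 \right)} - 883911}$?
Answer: $- \frac{441958}{390653747411} - \frac{3 \sqrt{26}}{781307494822} \approx -1.1313 \cdot 10^{-6}$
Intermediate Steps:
$z{\left(m \right)} = -5 + 3 \sqrt{26}$ ($z{\left(m \right)} = -5 + \sqrt{413 - 179} = -5 + \sqrt{234} = -5 + 3 \sqrt{26}$)
$\frac{1}{z{\left(-149 - -235 \right)} - 883911} = \frac{1}{\left(-5 + 3 \sqrt{26}\right) - 883911} = \frac{1}{-883916 + 3 \sqrt{26}}$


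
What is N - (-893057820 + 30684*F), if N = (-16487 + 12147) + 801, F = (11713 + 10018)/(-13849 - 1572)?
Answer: 13772456861305/15421 ≈ 8.9310e+8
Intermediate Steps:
F = -21731/15421 (F = 21731/(-15421) = 21731*(-1/15421) = -21731/15421 ≈ -1.4092)
N = -3539 (N = -4340 + 801 = -3539)
N - (-893057820 + 30684*F) = -3539 - 30684/(1/(-29105 - 21731/15421)) = -3539 - 30684/(1/(-448849936/15421)) = -3539 - 30684/(-15421/448849936) = -3539 - 30684*(-448849936/15421) = -3539 + 13772511436224/15421 = 13772456861305/15421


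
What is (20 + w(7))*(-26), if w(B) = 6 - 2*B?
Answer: -312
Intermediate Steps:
w(B) = 6 - 2*B
(20 + w(7))*(-26) = (20 + (6 - 2*7))*(-26) = (20 + (6 - 14))*(-26) = (20 - 8)*(-26) = 12*(-26) = -312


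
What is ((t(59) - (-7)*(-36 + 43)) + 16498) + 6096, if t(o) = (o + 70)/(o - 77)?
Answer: 135815/6 ≈ 22636.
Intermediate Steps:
t(o) = (70 + o)/(-77 + o)
((t(59) - (-7)*(-36 + 43)) + 16498) + 6096 = (((70 + 59)/(-77 + 59) - (-7)*(-36 + 43)) + 16498) + 6096 = ((129/(-18) - (-7)*7) + 16498) + 6096 = ((-1/18*129 - 1*(-49)) + 16498) + 6096 = ((-43/6 + 49) + 16498) + 6096 = (251/6 + 16498) + 6096 = 99239/6 + 6096 = 135815/6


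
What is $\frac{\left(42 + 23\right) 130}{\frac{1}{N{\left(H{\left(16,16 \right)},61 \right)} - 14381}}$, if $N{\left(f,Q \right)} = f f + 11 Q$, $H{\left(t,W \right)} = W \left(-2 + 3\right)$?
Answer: $-113686300$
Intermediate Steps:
$H{\left(t,W \right)} = W$ ($H{\left(t,W \right)} = W 1 = W$)
$N{\left(f,Q \right)} = f^{2} + 11 Q$
$\frac{\left(42 + 23\right) 130}{\frac{1}{N{\left(H{\left(16,16 \right)},61 \right)} - 14381}} = \frac{\left(42 + 23\right) 130}{\frac{1}{\left(16^{2} + 11 \cdot 61\right) - 14381}} = \frac{65 \cdot 130}{\frac{1}{\left(256 + 671\right) - 14381}} = \frac{8450}{\frac{1}{927 - 14381}} = \frac{8450}{\frac{1}{-13454}} = \frac{8450}{- \frac{1}{13454}} = 8450 \left(-13454\right) = -113686300$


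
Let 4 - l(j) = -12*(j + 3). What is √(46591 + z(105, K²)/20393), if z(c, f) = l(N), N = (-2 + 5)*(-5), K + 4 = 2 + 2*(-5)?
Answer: √19376003598339/20393 ≈ 215.85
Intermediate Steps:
K = -12 (K = -4 + (2 + 2*(-5)) = -4 + (2 - 10) = -4 - 8 = -12)
N = -15 (N = 3*(-5) = -15)
l(j) = 40 + 12*j (l(j) = 4 - (-12)*(j + 3) = 4 - (-12)*(3 + j) = 4 - (-36 - 12*j) = 4 + (36 + 12*j) = 40 + 12*j)
z(c, f) = -140 (z(c, f) = 40 + 12*(-15) = 40 - 180 = -140)
√(46591 + z(105, K²)/20393) = √(46591 - 140/20393) = √(950130123/20393) = √19376003598339/20393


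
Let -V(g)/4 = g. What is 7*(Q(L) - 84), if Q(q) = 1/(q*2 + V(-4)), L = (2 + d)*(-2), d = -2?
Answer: -9401/16 ≈ -587.56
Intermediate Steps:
V(g) = -4*g
L = 0 (L = (2 - 2)*(-2) = 0*(-2) = 0)
Q(q) = 1/(16 + 2*q) (Q(q) = 1/(q*2 - 4*(-4)) = 1/(2*q + 16) = 1/(16 + 2*q))
7*(Q(L) - 84) = 7*(1/(2*(8 + 0)) - 84) = 7*((½)/8 - 84) = 7*((½)*(⅛) - 84) = 7*(1/16 - 84) = 7*(-1343/16) = -9401/16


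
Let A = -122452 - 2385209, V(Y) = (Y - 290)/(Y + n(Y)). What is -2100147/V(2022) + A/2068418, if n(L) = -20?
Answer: -1087082002734468/447812497 ≈ -2.4275e+6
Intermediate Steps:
V(Y) = (-290 + Y)/(-20 + Y) (V(Y) = (Y - 290)/(Y - 20) = (-290 + Y)/(-20 + Y))
A = -2507661
-2100147/V(2022) + A/2068418 = -2100147*(-20 + 2022)/(-290 + 2022) - 2507661/2068418 = -2100147/(1732/2002) - 2507661*1/2068418 = -2100147/((1/2002)*1732) - 2507661/2068418 = -2100147/866/1001 - 2507661/2068418 = -2100147*1001/866 - 2507661/2068418 = -2102247147/866 - 2507661/2068418 = -1087082002734468/447812497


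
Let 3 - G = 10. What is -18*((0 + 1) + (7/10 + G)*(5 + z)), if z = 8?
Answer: 7281/5 ≈ 1456.2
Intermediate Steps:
G = -7 (G = 3 - 1*10 = 3 - 10 = -7)
-18*((0 + 1) + (7/10 + G)*(5 + z)) = -18*((0 + 1) + (7/10 - 7)*(5 + 8)) = -18*(1 + (7*(1/10) - 7)*13) = -18*(1 + (7/10 - 7)*13) = -18*(1 - 63/10*13) = -18*(1 - 819/10) = -18*(-809/10) = 7281/5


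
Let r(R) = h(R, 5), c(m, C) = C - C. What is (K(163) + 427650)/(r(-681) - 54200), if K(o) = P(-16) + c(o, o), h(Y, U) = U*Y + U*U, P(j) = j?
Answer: -213817/28790 ≈ -7.4268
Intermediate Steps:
c(m, C) = 0
h(Y, U) = U² + U*Y (h(Y, U) = U*Y + U² = U² + U*Y)
r(R) = 25 + 5*R (r(R) = 5*(5 + R) = 25 + 5*R)
K(o) = -16 (K(o) = -16 + 0 = -16)
(K(163) + 427650)/(r(-681) - 54200) = (-16 + 427650)/((25 + 5*(-681)) - 54200) = 427634/((25 - 3405) - 54200) = 427634/(-3380 - 54200) = 427634/(-57580) = 427634*(-1/57580) = -213817/28790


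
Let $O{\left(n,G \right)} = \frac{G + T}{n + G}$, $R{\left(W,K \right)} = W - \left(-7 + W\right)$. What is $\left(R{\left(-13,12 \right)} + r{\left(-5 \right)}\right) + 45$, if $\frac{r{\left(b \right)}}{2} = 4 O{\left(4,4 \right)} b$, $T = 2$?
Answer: $22$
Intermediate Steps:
$R{\left(W,K \right)} = 7$
$O{\left(n,G \right)} = \frac{2 + G}{G + n}$ ($O{\left(n,G \right)} = \frac{G + 2}{n + G} = \frac{2 + G}{G + n}$)
$r{\left(b \right)} = 6 b$ ($r{\left(b \right)} = 2 \cdot 4 \frac{2 + 4}{4 + 4} b = 2 \cdot 4 \cdot \frac{1}{8} \cdot 6 b = 2 \cdot 4 \cdot \frac{3}{4} b = 2 \cdot 3 b = 6 b$)
$\left(R{\left(-13,12 \right)} + r{\left(-5 \right)}\right) + 45 = \left(7 + 6 \left(-5\right)\right) + 45 = \left(7 - 30\right) + 45 = -23 + 45 = 22$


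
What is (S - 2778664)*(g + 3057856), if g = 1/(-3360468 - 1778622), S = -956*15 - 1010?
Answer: -2439266919784646697/285505 ≈ -8.5437e+12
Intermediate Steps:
S = -15350 (S = -14340 - 1010 = -15350)
g = -1/5139090 (g = 1/(-5139090) = -1/5139090 ≈ -1.9459e-7)
(S - 2778664)*(g + 3057856) = (-15350 - 2778664)*(-1/5139090 + 3057856) = -2794014*15714597191039/5139090 = -2439266919784646697/285505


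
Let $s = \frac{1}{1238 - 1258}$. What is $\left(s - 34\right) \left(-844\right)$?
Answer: $\frac{143691}{5} \approx 28738.0$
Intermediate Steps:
$s = - \frac{1}{20}$ ($s = \frac{1}{-20} = - \frac{1}{20} \approx -0.05$)
$\left(s - 34\right) \left(-844\right) = \left(- \frac{1}{20} - 34\right) \left(-844\right) = \left(- \frac{681}{20}\right) \left(-844\right) = \frac{143691}{5}$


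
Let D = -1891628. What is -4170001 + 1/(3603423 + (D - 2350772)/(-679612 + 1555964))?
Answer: -411509083144692317/98683209703 ≈ -4.1700e+6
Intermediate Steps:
-4170001 + 1/(3603423 + (D - 2350772)/(-679612 + 1555964)) = -4170001 + 1/(3603423 + (-1891628 - 2350772)/(-679612 + 1555964)) = -4170001 + 1/(3603423 - 4242400/876352) = -4170001 + 1/(3603423 - 4242400*1/876352) = -4170001 + 1/(3603423 - 132575/27386) = -4170001 + 1/(98683209703/27386) = -4170001 + 27386/98683209703 = -411509083144692317/98683209703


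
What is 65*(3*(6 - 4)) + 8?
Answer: 398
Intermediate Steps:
65*(3*(6 - 4)) + 8 = 65*(3*2) + 8 = 65*6 + 8 = 390 + 8 = 398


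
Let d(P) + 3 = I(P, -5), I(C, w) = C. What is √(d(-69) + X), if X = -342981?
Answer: 3*I*√38117 ≈ 585.71*I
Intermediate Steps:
d(P) = -3 + P
√(d(-69) + X) = √((-3 - 69) - 342981) = √(-72 - 342981) = √(-343053) = 3*I*√38117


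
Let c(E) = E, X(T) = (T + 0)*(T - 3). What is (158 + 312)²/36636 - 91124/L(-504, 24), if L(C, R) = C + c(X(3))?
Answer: 71869843/384678 ≈ 186.83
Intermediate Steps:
X(T) = T*(-3 + T)
L(C, R) = C (L(C, R) = C + 3*(-3 + 3) = C + 3*0 = C + 0 = C)
(158 + 312)²/36636 - 91124/L(-504, 24) = (158 + 312)²/36636 - 91124/(-504) = 470²*(1/36636) - 91124*(-1/504) = 220900*(1/36636) + 22781/126 = 55225/9159 + 22781/126 = 71869843/384678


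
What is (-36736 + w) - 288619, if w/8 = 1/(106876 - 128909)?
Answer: -7168546723/22033 ≈ -3.2536e+5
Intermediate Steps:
w = -8/22033 (w = 8/(106876 - 128909) = 8/(-22033) = 8*(-1/22033) = -8/22033 ≈ -0.00036309)
(-36736 + w) - 288619 = (-36736 - 8/22033) - 288619 = -809404296/22033 - 288619 = -7168546723/22033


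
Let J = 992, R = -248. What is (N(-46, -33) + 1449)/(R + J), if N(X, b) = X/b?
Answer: 47863/24552 ≈ 1.9495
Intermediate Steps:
(N(-46, -33) + 1449)/(R + J) = (-46/(-33) + 1449)/(-248 + 992) = (-46*(-1/33) + 1449)/744 = (46/33 + 1449)*(1/744) = (47863/33)*(1/744) = 47863/24552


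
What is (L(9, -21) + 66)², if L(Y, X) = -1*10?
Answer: 3136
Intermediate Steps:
L(Y, X) = -10
(L(9, -21) + 66)² = (-10 + 66)² = 56² = 3136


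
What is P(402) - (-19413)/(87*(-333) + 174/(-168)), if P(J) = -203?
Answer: -165220615/811217 ≈ -203.67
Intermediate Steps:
P(402) - (-19413)/(87*(-333) + 174/(-168)) = -203 - (-19413)/(87*(-333) + 174/(-168)) = -203 - (-19413)/(-28971 + 174*(-1/168)) = -203 - (-19413)/(-28971 - 29/28) = -203 - (-19413)/(-811217/28) = -203 - (-19413)*(-28)/811217 = -203 - 1*543564/811217 = -203 - 543564/811217 = -165220615/811217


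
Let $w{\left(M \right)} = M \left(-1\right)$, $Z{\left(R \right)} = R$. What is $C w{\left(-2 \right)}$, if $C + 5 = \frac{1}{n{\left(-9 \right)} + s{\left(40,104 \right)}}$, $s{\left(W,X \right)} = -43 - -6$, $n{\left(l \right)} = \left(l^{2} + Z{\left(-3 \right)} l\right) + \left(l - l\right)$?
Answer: $- \frac{708}{71} \approx -9.9718$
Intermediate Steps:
$n{\left(l \right)} = l^{2} - 3 l$ ($n{\left(l \right)} = \left(l^{2} - 3 l\right) + \left(l - l\right) = \left(l^{2} - 3 l\right) + 0 = l^{2} - 3 l$)
$s{\left(W,X \right)} = -37$ ($s{\left(W,X \right)} = -43 + 6 = -37$)
$w{\left(M \right)} = - M$
$C = - \frac{354}{71}$ ($C = -5 + \frac{1}{- 9 \left(-3 - 9\right) - 37} = -5 + \frac{1}{\left(-9\right) \left(-12\right) - 37} = -5 + \frac{1}{108 - 37} = -5 + \frac{1}{71} = - \frac{354}{71} \approx -4.9859$)
$C w{\left(-2 \right)} = - \frac{354 \left(\left(-1\right) \left(-2\right)\right)}{71} = \left(- \frac{354}{71}\right) 2 = - \frac{708}{71}$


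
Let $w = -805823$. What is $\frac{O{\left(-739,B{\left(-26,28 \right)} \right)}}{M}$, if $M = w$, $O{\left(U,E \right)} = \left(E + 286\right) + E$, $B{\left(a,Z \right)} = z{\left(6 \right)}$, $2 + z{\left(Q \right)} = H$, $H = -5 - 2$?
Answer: $- \frac{268}{805823} \approx -0.00033258$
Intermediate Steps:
$H = -7$
$z{\left(Q \right)} = -9$ ($z{\left(Q \right)} = -2 - 7 = -9$)
$B{\left(a,Z \right)} = -9$
$O{\left(U,E \right)} = 286 + 2 E$ ($O{\left(U,E \right)} = \left(286 + E\right) + E = 286 + 2 E$)
$M = -805823$
$\frac{O{\left(-739,B{\left(-26,28 \right)} \right)}}{M} = \frac{286 + 2 \left(-9\right)}{-805823} = \left(286 - 18\right) \left(- \frac{1}{805823}\right) = 268 \left(- \frac{1}{805823}\right) = - \frac{268}{805823}$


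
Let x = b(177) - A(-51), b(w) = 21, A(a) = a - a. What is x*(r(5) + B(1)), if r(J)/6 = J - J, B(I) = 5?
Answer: 105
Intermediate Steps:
A(a) = 0
r(J) = 0 (r(J) = 6*(J - J) = 6*0 = 0)
x = 21 (x = 21 - 1*0 = 21 + 0 = 21)
x*(r(5) + B(1)) = 21*(0 + 5) = 21*5 = 105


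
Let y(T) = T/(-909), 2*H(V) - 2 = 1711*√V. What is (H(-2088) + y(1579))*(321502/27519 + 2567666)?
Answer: -47342147844520/25014771 + 120899126808916*I*√58/9173 ≈ -1.8926e+6 + 1.0038e+11*I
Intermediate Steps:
H(V) = 1 + 1711*√V/2 (H(V) = 1 + (1711*√V)/2 = 1 + 1711*√V/2)
y(T) = -T/909 (y(T) = T*(-1/909) = -T/909)
(H(-2088) + y(1579))*(321502/27519 + 2567666) = ((1 + 1711*√(-2088)/2) - 1/909*1579)*(321502/27519 + 2567666) = ((1 + 1711*(6*I*√58)/2) - 1579/909)*(321502*(1/27519) + 2567666) = ((1 + 5133*I*√58) - 1579/909)*(321502/27519 + 2567666) = (-670/909 + 5133*I*√58)*(70659922156/27519) = -47342147844520/25014771 + 120899126808916*I*√58/9173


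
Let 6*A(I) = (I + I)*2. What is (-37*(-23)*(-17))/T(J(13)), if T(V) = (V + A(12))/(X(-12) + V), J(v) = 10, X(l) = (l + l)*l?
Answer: -2155583/9 ≈ -2.3951e+5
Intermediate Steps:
X(l) = 2*l² (X(l) = (2*l)*l = 2*l²)
A(I) = 2*I/3 (A(I) = ((I + I)*2)/6 = ((2*I)*2)/6 = (4*I)/6 = 2*I/3)
T(V) = (8 + V)/(288 + V) (T(V) = (V + (⅔)*12)/(2*(-12)² + V) = (V + 8)/(2*144 + V) = (8 + V)/(288 + V))
(-37*(-23)*(-17))/T(J(13)) = (-37*(-23)*(-17))/(((8 + 10)/(288 + 10))) = (851*(-17))/((18/298)) = -14467/((1/298)*18) = -14467/9/149 = -14467*149/9 = -2155583/9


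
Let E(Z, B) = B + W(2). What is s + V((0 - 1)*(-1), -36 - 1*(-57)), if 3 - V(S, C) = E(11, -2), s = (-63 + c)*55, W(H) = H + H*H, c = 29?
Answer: -1871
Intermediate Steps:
W(H) = H + H²
s = -1870 (s = (-63 + 29)*55 = -34*55 = -1870)
E(Z, B) = 6 + B (E(Z, B) = B + 2*(1 + 2) = B + 2*3 = B + 6 = 6 + B)
V(S, C) = -1 (V(S, C) = 3 - (6 - 2) = 3 - 1*4 = 3 - 4 = -1)
s + V((0 - 1)*(-1), -36 - 1*(-57)) = -1870 - 1 = -1871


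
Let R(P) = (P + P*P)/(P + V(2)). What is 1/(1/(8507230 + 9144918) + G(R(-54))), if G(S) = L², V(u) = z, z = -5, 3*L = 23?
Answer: 158869332/9337986301 ≈ 0.017013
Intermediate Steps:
L = 23/3 (L = (⅓)*23 = 23/3 ≈ 7.6667)
V(u) = -5
R(P) = (P + P²)/(-5 + P) (R(P) = (P + P*P)/(P - 5) = (P + P²)/(-5 + P))
G(S) = 529/9 (G(S) = (23/3)² = 529/9)
1/(1/(8507230 + 9144918) + G(R(-54))) = 1/(1/(8507230 + 9144918) + 529/9) = 1/(1/17652148 + 529/9) = 1/(9337986301/158869332) = 158869332/9337986301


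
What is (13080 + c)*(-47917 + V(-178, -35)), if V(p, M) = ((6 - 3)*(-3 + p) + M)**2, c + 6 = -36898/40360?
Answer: 75495110189457/20180 ≈ 3.7411e+9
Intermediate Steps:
c = -139529/20180 (c = -6 - 36898/40360 = -6 - 36898*1/40360 = -6 - 18449/20180 = -139529/20180 ≈ -6.9142)
V(p, M) = (-9 + M + 3*p)**2 (V(p, M) = (3*(-3 + p) + M)**2 = ((-9 + 3*p) + M)**2 = (-9 + M + 3*p)**2)
(13080 + c)*(-47917 + V(-178, -35)) = (13080 - 139529/20180)*(-47917 + (-9 - 35 + 3*(-178))**2) = 263814871*(-47917 + (-9 - 35 - 534)**2)/20180 = 263814871*(-47917 + (-578)**2)/20180 = 263814871*(-47917 + 334084)/20180 = (263814871/20180)*286167 = 75495110189457/20180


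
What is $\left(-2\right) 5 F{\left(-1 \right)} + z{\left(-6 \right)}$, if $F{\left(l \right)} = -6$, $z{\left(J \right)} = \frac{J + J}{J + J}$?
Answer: $61$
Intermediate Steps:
$z{\left(J \right)} = 1$ ($z{\left(J \right)} = \frac{2 J}{2 J} = 2 J \frac{1}{2 J} = 1$)
$\left(-2\right) 5 F{\left(-1 \right)} + z{\left(-6 \right)} = \left(-2\right) 5 \left(-6\right) + 1 = \left(-10\right) \left(-6\right) + 1 = 60 + 1 = 61$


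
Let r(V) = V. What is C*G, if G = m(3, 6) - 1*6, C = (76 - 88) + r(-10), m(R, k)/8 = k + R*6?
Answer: -4092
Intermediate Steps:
m(R, k) = 8*k + 48*R (m(R, k) = 8*(k + R*6) = 8*(k + 6*R) = 8*k + 48*R)
C = -22 (C = (76 - 88) - 10 = -12 - 10 = -22)
G = 186 (G = (8*6 + 48*3) - 1*6 = (48 + 144) - 6 = 192 - 6 = 186)
C*G = -22*186 = -4092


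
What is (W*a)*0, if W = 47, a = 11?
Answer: 0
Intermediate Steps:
(W*a)*0 = (47*11)*0 = 517*0 = 0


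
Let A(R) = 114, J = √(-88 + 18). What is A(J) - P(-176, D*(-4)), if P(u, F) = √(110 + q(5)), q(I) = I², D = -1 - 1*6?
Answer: 114 - 3*√15 ≈ 102.38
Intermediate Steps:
D = -7 (D = -1 - 6 = -7)
J = I*√70 (J = √(-70) = I*√70 ≈ 8.3666*I)
P(u, F) = 3*√15 (P(u, F) = √(110 + 5²) = √(110 + 25) = √135 = 3*√15)
A(J) - P(-176, D*(-4)) = 114 - 3*√15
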